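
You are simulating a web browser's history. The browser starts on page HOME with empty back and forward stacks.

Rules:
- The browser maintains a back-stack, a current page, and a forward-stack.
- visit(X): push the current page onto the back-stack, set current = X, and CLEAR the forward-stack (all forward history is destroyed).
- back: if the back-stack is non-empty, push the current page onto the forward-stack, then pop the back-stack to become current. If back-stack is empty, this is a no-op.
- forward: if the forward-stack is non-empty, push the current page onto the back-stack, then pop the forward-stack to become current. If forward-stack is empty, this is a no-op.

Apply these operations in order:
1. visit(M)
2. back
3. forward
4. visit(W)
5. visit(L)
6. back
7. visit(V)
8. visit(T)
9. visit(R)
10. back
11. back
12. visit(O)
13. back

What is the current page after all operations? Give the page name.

Answer: V

Derivation:
After 1 (visit(M)): cur=M back=1 fwd=0
After 2 (back): cur=HOME back=0 fwd=1
After 3 (forward): cur=M back=1 fwd=0
After 4 (visit(W)): cur=W back=2 fwd=0
After 5 (visit(L)): cur=L back=3 fwd=0
After 6 (back): cur=W back=2 fwd=1
After 7 (visit(V)): cur=V back=3 fwd=0
After 8 (visit(T)): cur=T back=4 fwd=0
After 9 (visit(R)): cur=R back=5 fwd=0
After 10 (back): cur=T back=4 fwd=1
After 11 (back): cur=V back=3 fwd=2
After 12 (visit(O)): cur=O back=4 fwd=0
After 13 (back): cur=V back=3 fwd=1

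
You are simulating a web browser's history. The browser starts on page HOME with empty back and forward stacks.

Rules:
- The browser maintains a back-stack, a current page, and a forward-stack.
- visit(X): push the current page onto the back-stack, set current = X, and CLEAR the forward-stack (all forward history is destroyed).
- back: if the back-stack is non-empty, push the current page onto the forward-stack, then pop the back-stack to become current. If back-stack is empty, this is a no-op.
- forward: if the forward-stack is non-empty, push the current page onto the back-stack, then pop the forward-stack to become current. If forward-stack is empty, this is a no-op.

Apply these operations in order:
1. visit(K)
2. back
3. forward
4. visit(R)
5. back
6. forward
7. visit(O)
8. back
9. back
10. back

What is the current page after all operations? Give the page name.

After 1 (visit(K)): cur=K back=1 fwd=0
After 2 (back): cur=HOME back=0 fwd=1
After 3 (forward): cur=K back=1 fwd=0
After 4 (visit(R)): cur=R back=2 fwd=0
After 5 (back): cur=K back=1 fwd=1
After 6 (forward): cur=R back=2 fwd=0
After 7 (visit(O)): cur=O back=3 fwd=0
After 8 (back): cur=R back=2 fwd=1
After 9 (back): cur=K back=1 fwd=2
After 10 (back): cur=HOME back=0 fwd=3

Answer: HOME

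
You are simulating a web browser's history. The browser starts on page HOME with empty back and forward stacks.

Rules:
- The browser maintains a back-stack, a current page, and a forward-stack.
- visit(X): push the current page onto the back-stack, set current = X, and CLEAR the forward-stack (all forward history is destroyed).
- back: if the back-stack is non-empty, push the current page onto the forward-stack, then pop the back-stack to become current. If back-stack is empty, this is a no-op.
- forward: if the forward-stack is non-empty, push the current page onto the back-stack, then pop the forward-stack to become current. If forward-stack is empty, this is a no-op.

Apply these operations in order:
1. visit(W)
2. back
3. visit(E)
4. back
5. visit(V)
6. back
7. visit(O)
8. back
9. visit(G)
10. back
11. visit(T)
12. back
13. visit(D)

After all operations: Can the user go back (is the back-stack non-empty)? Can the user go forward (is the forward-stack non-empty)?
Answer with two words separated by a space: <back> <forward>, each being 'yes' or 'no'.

After 1 (visit(W)): cur=W back=1 fwd=0
After 2 (back): cur=HOME back=0 fwd=1
After 3 (visit(E)): cur=E back=1 fwd=0
After 4 (back): cur=HOME back=0 fwd=1
After 5 (visit(V)): cur=V back=1 fwd=0
After 6 (back): cur=HOME back=0 fwd=1
After 7 (visit(O)): cur=O back=1 fwd=0
After 8 (back): cur=HOME back=0 fwd=1
After 9 (visit(G)): cur=G back=1 fwd=0
After 10 (back): cur=HOME back=0 fwd=1
After 11 (visit(T)): cur=T back=1 fwd=0
After 12 (back): cur=HOME back=0 fwd=1
After 13 (visit(D)): cur=D back=1 fwd=0

Answer: yes no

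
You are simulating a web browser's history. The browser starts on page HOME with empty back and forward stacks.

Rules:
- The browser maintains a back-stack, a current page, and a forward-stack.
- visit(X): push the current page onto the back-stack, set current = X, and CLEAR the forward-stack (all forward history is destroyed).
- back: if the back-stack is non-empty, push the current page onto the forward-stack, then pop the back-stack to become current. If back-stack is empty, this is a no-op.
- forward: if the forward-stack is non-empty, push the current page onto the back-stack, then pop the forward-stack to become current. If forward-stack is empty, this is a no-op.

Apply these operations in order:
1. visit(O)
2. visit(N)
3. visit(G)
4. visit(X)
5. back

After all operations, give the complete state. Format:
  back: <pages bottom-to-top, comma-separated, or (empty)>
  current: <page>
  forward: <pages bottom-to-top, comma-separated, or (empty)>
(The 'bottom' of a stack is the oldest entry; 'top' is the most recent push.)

Answer: back: HOME,O,N
current: G
forward: X

Derivation:
After 1 (visit(O)): cur=O back=1 fwd=0
After 2 (visit(N)): cur=N back=2 fwd=0
After 3 (visit(G)): cur=G back=3 fwd=0
After 4 (visit(X)): cur=X back=4 fwd=0
After 5 (back): cur=G back=3 fwd=1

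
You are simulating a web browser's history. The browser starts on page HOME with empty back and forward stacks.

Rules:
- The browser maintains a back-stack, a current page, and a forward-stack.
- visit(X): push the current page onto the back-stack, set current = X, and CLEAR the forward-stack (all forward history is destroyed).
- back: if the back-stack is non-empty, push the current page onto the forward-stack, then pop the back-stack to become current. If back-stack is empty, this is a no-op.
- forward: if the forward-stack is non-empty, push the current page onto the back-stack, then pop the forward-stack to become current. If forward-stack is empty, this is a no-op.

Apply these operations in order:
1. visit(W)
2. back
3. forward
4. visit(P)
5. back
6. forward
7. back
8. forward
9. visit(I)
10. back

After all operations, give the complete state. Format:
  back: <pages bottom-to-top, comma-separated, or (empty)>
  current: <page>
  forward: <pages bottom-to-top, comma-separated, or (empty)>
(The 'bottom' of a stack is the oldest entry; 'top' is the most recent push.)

Answer: back: HOME,W
current: P
forward: I

Derivation:
After 1 (visit(W)): cur=W back=1 fwd=0
After 2 (back): cur=HOME back=0 fwd=1
After 3 (forward): cur=W back=1 fwd=0
After 4 (visit(P)): cur=P back=2 fwd=0
After 5 (back): cur=W back=1 fwd=1
After 6 (forward): cur=P back=2 fwd=0
After 7 (back): cur=W back=1 fwd=1
After 8 (forward): cur=P back=2 fwd=0
After 9 (visit(I)): cur=I back=3 fwd=0
After 10 (back): cur=P back=2 fwd=1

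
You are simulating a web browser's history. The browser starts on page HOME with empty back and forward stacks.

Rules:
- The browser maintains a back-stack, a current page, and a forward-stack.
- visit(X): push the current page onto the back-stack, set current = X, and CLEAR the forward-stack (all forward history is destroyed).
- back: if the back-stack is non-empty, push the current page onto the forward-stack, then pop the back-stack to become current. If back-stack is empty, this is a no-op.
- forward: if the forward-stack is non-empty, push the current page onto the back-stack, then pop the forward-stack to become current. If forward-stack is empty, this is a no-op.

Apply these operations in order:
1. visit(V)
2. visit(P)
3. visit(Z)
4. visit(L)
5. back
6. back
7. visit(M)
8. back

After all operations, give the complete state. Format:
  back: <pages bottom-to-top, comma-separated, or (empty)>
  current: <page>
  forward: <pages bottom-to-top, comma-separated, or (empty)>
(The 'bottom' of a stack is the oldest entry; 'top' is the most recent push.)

Answer: back: HOME,V
current: P
forward: M

Derivation:
After 1 (visit(V)): cur=V back=1 fwd=0
After 2 (visit(P)): cur=P back=2 fwd=0
After 3 (visit(Z)): cur=Z back=3 fwd=0
After 4 (visit(L)): cur=L back=4 fwd=0
After 5 (back): cur=Z back=3 fwd=1
After 6 (back): cur=P back=2 fwd=2
After 7 (visit(M)): cur=M back=3 fwd=0
After 8 (back): cur=P back=2 fwd=1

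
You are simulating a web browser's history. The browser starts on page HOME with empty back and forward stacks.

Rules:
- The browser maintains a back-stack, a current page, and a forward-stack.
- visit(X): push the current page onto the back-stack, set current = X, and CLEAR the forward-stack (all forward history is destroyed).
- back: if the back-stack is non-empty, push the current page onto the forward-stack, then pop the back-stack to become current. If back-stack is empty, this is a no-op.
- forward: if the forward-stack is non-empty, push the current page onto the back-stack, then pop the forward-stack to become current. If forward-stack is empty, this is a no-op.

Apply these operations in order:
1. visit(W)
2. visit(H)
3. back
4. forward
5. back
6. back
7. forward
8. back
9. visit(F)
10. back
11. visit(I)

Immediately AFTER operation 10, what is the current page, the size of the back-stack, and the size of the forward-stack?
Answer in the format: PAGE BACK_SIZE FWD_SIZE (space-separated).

After 1 (visit(W)): cur=W back=1 fwd=0
After 2 (visit(H)): cur=H back=2 fwd=0
After 3 (back): cur=W back=1 fwd=1
After 4 (forward): cur=H back=2 fwd=0
After 5 (back): cur=W back=1 fwd=1
After 6 (back): cur=HOME back=0 fwd=2
After 7 (forward): cur=W back=1 fwd=1
After 8 (back): cur=HOME back=0 fwd=2
After 9 (visit(F)): cur=F back=1 fwd=0
After 10 (back): cur=HOME back=0 fwd=1

HOME 0 1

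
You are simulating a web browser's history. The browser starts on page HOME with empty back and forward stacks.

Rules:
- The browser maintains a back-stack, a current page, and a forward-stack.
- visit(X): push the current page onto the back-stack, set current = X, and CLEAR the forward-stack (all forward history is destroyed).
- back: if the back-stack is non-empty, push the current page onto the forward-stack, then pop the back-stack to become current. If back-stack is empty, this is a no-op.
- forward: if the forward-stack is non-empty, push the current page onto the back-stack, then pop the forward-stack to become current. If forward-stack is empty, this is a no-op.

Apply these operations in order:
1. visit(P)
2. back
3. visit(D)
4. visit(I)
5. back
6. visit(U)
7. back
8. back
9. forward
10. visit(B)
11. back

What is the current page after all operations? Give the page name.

After 1 (visit(P)): cur=P back=1 fwd=0
After 2 (back): cur=HOME back=0 fwd=1
After 3 (visit(D)): cur=D back=1 fwd=0
After 4 (visit(I)): cur=I back=2 fwd=0
After 5 (back): cur=D back=1 fwd=1
After 6 (visit(U)): cur=U back=2 fwd=0
After 7 (back): cur=D back=1 fwd=1
After 8 (back): cur=HOME back=0 fwd=2
After 9 (forward): cur=D back=1 fwd=1
After 10 (visit(B)): cur=B back=2 fwd=0
After 11 (back): cur=D back=1 fwd=1

Answer: D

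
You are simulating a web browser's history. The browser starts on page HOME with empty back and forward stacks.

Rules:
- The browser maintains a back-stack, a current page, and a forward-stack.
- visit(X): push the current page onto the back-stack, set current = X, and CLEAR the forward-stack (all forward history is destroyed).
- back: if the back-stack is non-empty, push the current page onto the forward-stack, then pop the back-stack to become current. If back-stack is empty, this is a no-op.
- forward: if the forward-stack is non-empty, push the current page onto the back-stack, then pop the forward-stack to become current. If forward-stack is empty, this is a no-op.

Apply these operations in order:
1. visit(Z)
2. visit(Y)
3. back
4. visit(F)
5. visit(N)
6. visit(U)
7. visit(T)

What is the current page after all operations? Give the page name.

Answer: T

Derivation:
After 1 (visit(Z)): cur=Z back=1 fwd=0
After 2 (visit(Y)): cur=Y back=2 fwd=0
After 3 (back): cur=Z back=1 fwd=1
After 4 (visit(F)): cur=F back=2 fwd=0
After 5 (visit(N)): cur=N back=3 fwd=0
After 6 (visit(U)): cur=U back=4 fwd=0
After 7 (visit(T)): cur=T back=5 fwd=0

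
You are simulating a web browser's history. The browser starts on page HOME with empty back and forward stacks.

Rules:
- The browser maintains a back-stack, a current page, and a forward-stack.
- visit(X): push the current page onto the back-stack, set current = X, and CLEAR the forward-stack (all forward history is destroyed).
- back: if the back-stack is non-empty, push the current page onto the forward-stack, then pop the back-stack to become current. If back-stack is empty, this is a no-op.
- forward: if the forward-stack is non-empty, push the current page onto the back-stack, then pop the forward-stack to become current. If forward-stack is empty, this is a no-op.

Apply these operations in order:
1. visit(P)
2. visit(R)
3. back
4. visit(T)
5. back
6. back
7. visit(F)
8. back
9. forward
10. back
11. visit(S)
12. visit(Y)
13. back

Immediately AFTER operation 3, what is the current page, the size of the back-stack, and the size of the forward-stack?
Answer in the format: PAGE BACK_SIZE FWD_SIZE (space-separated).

After 1 (visit(P)): cur=P back=1 fwd=0
After 2 (visit(R)): cur=R back=2 fwd=0
After 3 (back): cur=P back=1 fwd=1

P 1 1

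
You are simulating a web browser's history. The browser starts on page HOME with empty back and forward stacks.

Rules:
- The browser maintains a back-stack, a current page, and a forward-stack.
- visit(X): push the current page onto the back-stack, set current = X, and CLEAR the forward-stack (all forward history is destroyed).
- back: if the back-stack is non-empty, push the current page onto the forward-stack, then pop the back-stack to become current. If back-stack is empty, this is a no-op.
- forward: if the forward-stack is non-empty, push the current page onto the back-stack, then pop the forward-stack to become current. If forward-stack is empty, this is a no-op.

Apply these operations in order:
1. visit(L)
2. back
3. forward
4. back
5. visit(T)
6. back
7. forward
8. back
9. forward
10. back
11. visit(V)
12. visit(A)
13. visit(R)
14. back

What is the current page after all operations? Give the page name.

After 1 (visit(L)): cur=L back=1 fwd=0
After 2 (back): cur=HOME back=0 fwd=1
After 3 (forward): cur=L back=1 fwd=0
After 4 (back): cur=HOME back=0 fwd=1
After 5 (visit(T)): cur=T back=1 fwd=0
After 6 (back): cur=HOME back=0 fwd=1
After 7 (forward): cur=T back=1 fwd=0
After 8 (back): cur=HOME back=0 fwd=1
After 9 (forward): cur=T back=1 fwd=0
After 10 (back): cur=HOME back=0 fwd=1
After 11 (visit(V)): cur=V back=1 fwd=0
After 12 (visit(A)): cur=A back=2 fwd=0
After 13 (visit(R)): cur=R back=3 fwd=0
After 14 (back): cur=A back=2 fwd=1

Answer: A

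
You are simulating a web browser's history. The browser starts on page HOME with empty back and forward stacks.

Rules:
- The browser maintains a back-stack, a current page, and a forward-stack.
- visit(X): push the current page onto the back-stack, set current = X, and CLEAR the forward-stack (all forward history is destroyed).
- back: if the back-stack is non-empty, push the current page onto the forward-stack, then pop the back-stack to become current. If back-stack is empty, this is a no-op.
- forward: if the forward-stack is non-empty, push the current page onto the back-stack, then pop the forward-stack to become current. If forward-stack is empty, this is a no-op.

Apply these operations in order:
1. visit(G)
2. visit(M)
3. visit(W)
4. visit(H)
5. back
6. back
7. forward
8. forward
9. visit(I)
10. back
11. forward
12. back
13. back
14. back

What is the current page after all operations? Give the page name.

Answer: M

Derivation:
After 1 (visit(G)): cur=G back=1 fwd=0
After 2 (visit(M)): cur=M back=2 fwd=0
After 3 (visit(W)): cur=W back=3 fwd=0
After 4 (visit(H)): cur=H back=4 fwd=0
After 5 (back): cur=W back=3 fwd=1
After 6 (back): cur=M back=2 fwd=2
After 7 (forward): cur=W back=3 fwd=1
After 8 (forward): cur=H back=4 fwd=0
After 9 (visit(I)): cur=I back=5 fwd=0
After 10 (back): cur=H back=4 fwd=1
After 11 (forward): cur=I back=5 fwd=0
After 12 (back): cur=H back=4 fwd=1
After 13 (back): cur=W back=3 fwd=2
After 14 (back): cur=M back=2 fwd=3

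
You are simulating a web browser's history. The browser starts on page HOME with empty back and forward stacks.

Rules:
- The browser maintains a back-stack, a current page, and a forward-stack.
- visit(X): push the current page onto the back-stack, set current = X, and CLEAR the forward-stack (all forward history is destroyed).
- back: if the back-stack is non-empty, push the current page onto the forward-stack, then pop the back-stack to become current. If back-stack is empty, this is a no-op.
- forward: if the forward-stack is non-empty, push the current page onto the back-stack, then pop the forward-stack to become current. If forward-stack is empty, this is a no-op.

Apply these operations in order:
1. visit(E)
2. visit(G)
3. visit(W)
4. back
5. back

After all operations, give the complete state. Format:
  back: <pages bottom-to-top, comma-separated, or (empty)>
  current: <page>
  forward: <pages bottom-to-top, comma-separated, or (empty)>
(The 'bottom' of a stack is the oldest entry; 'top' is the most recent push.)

Answer: back: HOME
current: E
forward: W,G

Derivation:
After 1 (visit(E)): cur=E back=1 fwd=0
After 2 (visit(G)): cur=G back=2 fwd=0
After 3 (visit(W)): cur=W back=3 fwd=0
After 4 (back): cur=G back=2 fwd=1
After 5 (back): cur=E back=1 fwd=2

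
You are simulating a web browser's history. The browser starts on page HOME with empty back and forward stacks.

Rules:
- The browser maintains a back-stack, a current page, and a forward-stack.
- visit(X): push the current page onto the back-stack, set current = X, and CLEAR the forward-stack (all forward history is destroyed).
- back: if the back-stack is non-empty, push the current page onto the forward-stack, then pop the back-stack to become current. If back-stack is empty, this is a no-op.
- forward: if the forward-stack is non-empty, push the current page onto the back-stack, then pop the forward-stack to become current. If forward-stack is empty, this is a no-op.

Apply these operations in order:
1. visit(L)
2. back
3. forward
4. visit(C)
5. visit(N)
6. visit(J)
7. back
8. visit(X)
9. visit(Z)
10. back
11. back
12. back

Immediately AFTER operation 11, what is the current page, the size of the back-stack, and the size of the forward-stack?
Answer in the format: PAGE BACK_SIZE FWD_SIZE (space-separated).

After 1 (visit(L)): cur=L back=1 fwd=0
After 2 (back): cur=HOME back=0 fwd=1
After 3 (forward): cur=L back=1 fwd=0
After 4 (visit(C)): cur=C back=2 fwd=0
After 5 (visit(N)): cur=N back=3 fwd=0
After 6 (visit(J)): cur=J back=4 fwd=0
After 7 (back): cur=N back=3 fwd=1
After 8 (visit(X)): cur=X back=4 fwd=0
After 9 (visit(Z)): cur=Z back=5 fwd=0
After 10 (back): cur=X back=4 fwd=1
After 11 (back): cur=N back=3 fwd=2

N 3 2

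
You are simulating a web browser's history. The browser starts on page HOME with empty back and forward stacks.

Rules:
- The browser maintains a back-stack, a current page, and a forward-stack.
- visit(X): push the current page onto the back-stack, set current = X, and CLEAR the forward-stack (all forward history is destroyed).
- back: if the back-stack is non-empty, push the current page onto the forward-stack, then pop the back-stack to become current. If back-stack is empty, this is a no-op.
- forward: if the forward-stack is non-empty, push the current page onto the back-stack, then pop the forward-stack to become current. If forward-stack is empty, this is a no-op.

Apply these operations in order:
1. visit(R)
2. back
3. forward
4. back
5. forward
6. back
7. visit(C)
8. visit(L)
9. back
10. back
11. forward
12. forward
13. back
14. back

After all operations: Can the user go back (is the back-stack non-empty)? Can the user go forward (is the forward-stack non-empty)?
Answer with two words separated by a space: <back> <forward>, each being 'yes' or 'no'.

After 1 (visit(R)): cur=R back=1 fwd=0
After 2 (back): cur=HOME back=0 fwd=1
After 3 (forward): cur=R back=1 fwd=0
After 4 (back): cur=HOME back=0 fwd=1
After 5 (forward): cur=R back=1 fwd=0
After 6 (back): cur=HOME back=0 fwd=1
After 7 (visit(C)): cur=C back=1 fwd=0
After 8 (visit(L)): cur=L back=2 fwd=0
After 9 (back): cur=C back=1 fwd=1
After 10 (back): cur=HOME back=0 fwd=2
After 11 (forward): cur=C back=1 fwd=1
After 12 (forward): cur=L back=2 fwd=0
After 13 (back): cur=C back=1 fwd=1
After 14 (back): cur=HOME back=0 fwd=2

Answer: no yes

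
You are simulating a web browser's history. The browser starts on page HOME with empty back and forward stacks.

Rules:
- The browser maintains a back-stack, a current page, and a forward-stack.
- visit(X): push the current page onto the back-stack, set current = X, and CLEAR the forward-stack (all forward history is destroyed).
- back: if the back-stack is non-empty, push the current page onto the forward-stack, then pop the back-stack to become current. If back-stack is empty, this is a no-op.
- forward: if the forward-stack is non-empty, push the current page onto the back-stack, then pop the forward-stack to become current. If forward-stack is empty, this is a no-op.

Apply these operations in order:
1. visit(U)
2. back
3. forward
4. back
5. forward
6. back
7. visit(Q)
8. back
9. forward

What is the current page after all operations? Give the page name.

After 1 (visit(U)): cur=U back=1 fwd=0
After 2 (back): cur=HOME back=0 fwd=1
After 3 (forward): cur=U back=1 fwd=0
After 4 (back): cur=HOME back=0 fwd=1
After 5 (forward): cur=U back=1 fwd=0
After 6 (back): cur=HOME back=0 fwd=1
After 7 (visit(Q)): cur=Q back=1 fwd=0
After 8 (back): cur=HOME back=0 fwd=1
After 9 (forward): cur=Q back=1 fwd=0

Answer: Q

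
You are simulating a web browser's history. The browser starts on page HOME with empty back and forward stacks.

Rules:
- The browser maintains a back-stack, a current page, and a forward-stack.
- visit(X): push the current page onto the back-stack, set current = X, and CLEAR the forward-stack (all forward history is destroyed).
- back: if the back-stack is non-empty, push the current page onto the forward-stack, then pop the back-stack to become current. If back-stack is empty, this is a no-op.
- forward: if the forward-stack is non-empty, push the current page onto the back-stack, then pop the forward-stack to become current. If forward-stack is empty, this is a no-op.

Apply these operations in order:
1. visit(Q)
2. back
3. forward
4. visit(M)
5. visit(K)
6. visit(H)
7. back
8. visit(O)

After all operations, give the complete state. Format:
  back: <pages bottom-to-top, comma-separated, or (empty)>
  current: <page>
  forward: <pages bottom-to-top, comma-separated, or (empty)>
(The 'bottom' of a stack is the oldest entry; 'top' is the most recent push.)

Answer: back: HOME,Q,M,K
current: O
forward: (empty)

Derivation:
After 1 (visit(Q)): cur=Q back=1 fwd=0
After 2 (back): cur=HOME back=0 fwd=1
After 3 (forward): cur=Q back=1 fwd=0
After 4 (visit(M)): cur=M back=2 fwd=0
After 5 (visit(K)): cur=K back=3 fwd=0
After 6 (visit(H)): cur=H back=4 fwd=0
After 7 (back): cur=K back=3 fwd=1
After 8 (visit(O)): cur=O back=4 fwd=0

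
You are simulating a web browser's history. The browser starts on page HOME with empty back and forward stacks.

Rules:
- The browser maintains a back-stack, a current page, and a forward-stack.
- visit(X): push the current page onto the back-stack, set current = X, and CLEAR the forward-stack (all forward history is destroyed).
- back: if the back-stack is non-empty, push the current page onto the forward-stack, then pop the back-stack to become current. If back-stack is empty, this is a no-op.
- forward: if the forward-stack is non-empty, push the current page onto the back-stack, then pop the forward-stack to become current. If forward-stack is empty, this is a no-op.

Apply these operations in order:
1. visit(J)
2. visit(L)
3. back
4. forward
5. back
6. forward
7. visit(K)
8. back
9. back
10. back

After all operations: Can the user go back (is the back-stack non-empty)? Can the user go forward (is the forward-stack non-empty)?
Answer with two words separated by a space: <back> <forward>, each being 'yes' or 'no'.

Answer: no yes

Derivation:
After 1 (visit(J)): cur=J back=1 fwd=0
After 2 (visit(L)): cur=L back=2 fwd=0
After 3 (back): cur=J back=1 fwd=1
After 4 (forward): cur=L back=2 fwd=0
After 5 (back): cur=J back=1 fwd=1
After 6 (forward): cur=L back=2 fwd=0
After 7 (visit(K)): cur=K back=3 fwd=0
After 8 (back): cur=L back=2 fwd=1
After 9 (back): cur=J back=1 fwd=2
After 10 (back): cur=HOME back=0 fwd=3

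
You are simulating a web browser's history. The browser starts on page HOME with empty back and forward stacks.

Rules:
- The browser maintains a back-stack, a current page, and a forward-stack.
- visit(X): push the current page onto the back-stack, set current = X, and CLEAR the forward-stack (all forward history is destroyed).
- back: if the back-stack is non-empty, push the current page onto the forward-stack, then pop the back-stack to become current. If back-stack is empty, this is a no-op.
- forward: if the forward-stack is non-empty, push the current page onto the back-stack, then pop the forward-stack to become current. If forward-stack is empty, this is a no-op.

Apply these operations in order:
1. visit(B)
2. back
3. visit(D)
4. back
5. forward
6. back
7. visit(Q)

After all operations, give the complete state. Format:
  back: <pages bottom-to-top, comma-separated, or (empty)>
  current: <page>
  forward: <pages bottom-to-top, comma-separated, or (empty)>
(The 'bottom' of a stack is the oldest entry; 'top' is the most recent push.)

Answer: back: HOME
current: Q
forward: (empty)

Derivation:
After 1 (visit(B)): cur=B back=1 fwd=0
After 2 (back): cur=HOME back=0 fwd=1
After 3 (visit(D)): cur=D back=1 fwd=0
After 4 (back): cur=HOME back=0 fwd=1
After 5 (forward): cur=D back=1 fwd=0
After 6 (back): cur=HOME back=0 fwd=1
After 7 (visit(Q)): cur=Q back=1 fwd=0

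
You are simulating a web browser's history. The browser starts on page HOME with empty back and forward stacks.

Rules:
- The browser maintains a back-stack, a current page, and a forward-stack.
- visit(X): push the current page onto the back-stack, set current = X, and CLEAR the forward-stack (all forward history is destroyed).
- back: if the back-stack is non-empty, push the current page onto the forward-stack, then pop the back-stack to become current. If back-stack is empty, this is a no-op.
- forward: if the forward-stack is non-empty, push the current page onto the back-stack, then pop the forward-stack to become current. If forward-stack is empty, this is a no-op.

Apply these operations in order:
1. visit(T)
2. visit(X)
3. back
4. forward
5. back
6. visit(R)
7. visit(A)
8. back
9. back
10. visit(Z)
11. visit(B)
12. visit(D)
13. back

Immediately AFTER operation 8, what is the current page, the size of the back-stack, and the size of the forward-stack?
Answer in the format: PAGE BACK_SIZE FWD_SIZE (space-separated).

After 1 (visit(T)): cur=T back=1 fwd=0
After 2 (visit(X)): cur=X back=2 fwd=0
After 3 (back): cur=T back=1 fwd=1
After 4 (forward): cur=X back=2 fwd=0
After 5 (back): cur=T back=1 fwd=1
After 6 (visit(R)): cur=R back=2 fwd=0
After 7 (visit(A)): cur=A back=3 fwd=0
After 8 (back): cur=R back=2 fwd=1

R 2 1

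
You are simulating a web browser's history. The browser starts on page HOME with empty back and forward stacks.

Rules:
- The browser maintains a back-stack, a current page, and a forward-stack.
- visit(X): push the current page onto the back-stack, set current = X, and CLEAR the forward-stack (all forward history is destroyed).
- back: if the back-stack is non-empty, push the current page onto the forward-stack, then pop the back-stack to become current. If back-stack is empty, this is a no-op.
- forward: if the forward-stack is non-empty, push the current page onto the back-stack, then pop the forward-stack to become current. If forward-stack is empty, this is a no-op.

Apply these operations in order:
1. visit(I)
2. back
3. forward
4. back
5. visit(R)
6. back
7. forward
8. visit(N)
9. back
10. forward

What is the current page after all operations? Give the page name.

Answer: N

Derivation:
After 1 (visit(I)): cur=I back=1 fwd=0
After 2 (back): cur=HOME back=0 fwd=1
After 3 (forward): cur=I back=1 fwd=0
After 4 (back): cur=HOME back=0 fwd=1
After 5 (visit(R)): cur=R back=1 fwd=0
After 6 (back): cur=HOME back=0 fwd=1
After 7 (forward): cur=R back=1 fwd=0
After 8 (visit(N)): cur=N back=2 fwd=0
After 9 (back): cur=R back=1 fwd=1
After 10 (forward): cur=N back=2 fwd=0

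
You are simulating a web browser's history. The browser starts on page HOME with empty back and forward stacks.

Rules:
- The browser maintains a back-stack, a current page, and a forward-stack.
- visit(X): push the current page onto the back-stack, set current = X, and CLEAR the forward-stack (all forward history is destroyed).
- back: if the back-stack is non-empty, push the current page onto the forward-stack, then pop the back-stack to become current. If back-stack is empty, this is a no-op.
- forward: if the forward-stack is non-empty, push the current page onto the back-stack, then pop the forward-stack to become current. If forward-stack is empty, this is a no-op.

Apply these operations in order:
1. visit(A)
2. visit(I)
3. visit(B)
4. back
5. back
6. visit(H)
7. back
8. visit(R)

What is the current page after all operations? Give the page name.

After 1 (visit(A)): cur=A back=1 fwd=0
After 2 (visit(I)): cur=I back=2 fwd=0
After 3 (visit(B)): cur=B back=3 fwd=0
After 4 (back): cur=I back=2 fwd=1
After 5 (back): cur=A back=1 fwd=2
After 6 (visit(H)): cur=H back=2 fwd=0
After 7 (back): cur=A back=1 fwd=1
After 8 (visit(R)): cur=R back=2 fwd=0

Answer: R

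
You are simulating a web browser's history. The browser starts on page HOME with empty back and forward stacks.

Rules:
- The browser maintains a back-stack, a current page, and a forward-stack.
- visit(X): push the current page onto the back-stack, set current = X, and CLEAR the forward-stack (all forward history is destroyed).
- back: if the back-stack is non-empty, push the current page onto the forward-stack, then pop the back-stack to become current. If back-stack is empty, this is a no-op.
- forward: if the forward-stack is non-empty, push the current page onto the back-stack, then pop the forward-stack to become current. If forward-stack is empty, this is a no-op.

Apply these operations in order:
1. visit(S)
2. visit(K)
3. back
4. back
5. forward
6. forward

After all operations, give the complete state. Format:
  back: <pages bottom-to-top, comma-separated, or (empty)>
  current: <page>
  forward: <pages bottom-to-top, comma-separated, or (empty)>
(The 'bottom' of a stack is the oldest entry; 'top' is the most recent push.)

Answer: back: HOME,S
current: K
forward: (empty)

Derivation:
After 1 (visit(S)): cur=S back=1 fwd=0
After 2 (visit(K)): cur=K back=2 fwd=0
After 3 (back): cur=S back=1 fwd=1
After 4 (back): cur=HOME back=0 fwd=2
After 5 (forward): cur=S back=1 fwd=1
After 6 (forward): cur=K back=2 fwd=0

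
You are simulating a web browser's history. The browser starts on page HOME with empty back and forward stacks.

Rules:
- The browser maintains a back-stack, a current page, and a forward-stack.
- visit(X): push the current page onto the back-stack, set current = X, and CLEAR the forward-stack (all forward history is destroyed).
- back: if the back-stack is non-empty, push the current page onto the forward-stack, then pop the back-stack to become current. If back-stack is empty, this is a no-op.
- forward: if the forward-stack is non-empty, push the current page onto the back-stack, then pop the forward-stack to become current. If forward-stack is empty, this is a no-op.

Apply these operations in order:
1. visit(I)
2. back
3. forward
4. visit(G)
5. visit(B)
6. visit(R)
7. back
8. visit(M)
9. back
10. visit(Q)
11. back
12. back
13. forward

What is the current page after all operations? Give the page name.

After 1 (visit(I)): cur=I back=1 fwd=0
After 2 (back): cur=HOME back=0 fwd=1
After 3 (forward): cur=I back=1 fwd=0
After 4 (visit(G)): cur=G back=2 fwd=0
After 5 (visit(B)): cur=B back=3 fwd=0
After 6 (visit(R)): cur=R back=4 fwd=0
After 7 (back): cur=B back=3 fwd=1
After 8 (visit(M)): cur=M back=4 fwd=0
After 9 (back): cur=B back=3 fwd=1
After 10 (visit(Q)): cur=Q back=4 fwd=0
After 11 (back): cur=B back=3 fwd=1
After 12 (back): cur=G back=2 fwd=2
After 13 (forward): cur=B back=3 fwd=1

Answer: B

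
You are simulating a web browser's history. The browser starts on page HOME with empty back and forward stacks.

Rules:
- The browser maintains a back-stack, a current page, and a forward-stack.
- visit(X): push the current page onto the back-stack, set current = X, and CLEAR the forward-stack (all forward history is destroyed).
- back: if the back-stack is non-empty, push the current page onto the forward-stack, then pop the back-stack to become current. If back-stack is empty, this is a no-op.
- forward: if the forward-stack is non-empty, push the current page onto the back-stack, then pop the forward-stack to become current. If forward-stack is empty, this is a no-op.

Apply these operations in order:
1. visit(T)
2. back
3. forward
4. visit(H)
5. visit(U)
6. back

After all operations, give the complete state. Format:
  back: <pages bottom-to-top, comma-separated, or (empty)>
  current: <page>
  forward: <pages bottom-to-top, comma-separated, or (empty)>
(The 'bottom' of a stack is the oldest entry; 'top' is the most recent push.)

Answer: back: HOME,T
current: H
forward: U

Derivation:
After 1 (visit(T)): cur=T back=1 fwd=0
After 2 (back): cur=HOME back=0 fwd=1
After 3 (forward): cur=T back=1 fwd=0
After 4 (visit(H)): cur=H back=2 fwd=0
After 5 (visit(U)): cur=U back=3 fwd=0
After 6 (back): cur=H back=2 fwd=1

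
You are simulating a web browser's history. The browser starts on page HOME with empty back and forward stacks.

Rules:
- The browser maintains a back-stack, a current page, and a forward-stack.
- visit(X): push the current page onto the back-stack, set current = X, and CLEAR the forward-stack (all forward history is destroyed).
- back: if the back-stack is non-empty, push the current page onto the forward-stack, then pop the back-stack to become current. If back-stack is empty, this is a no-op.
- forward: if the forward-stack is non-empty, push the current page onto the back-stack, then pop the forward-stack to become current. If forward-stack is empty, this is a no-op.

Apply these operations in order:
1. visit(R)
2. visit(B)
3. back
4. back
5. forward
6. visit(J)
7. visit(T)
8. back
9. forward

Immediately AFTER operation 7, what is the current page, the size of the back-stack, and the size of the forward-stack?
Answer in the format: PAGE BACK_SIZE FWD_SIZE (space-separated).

After 1 (visit(R)): cur=R back=1 fwd=0
After 2 (visit(B)): cur=B back=2 fwd=0
After 3 (back): cur=R back=1 fwd=1
After 4 (back): cur=HOME back=0 fwd=2
After 5 (forward): cur=R back=1 fwd=1
After 6 (visit(J)): cur=J back=2 fwd=0
After 7 (visit(T)): cur=T back=3 fwd=0

T 3 0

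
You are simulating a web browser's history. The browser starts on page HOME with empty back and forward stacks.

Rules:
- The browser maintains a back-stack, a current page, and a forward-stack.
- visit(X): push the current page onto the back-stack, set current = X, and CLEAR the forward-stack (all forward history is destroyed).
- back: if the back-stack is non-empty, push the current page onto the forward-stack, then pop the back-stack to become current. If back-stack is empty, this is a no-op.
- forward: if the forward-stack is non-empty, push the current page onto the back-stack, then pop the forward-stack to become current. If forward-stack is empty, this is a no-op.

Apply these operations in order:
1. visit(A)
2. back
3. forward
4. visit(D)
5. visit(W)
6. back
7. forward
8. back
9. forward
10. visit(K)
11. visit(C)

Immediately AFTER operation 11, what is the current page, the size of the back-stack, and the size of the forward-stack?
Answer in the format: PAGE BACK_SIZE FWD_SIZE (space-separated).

After 1 (visit(A)): cur=A back=1 fwd=0
After 2 (back): cur=HOME back=0 fwd=1
After 3 (forward): cur=A back=1 fwd=0
After 4 (visit(D)): cur=D back=2 fwd=0
After 5 (visit(W)): cur=W back=3 fwd=0
After 6 (back): cur=D back=2 fwd=1
After 7 (forward): cur=W back=3 fwd=0
After 8 (back): cur=D back=2 fwd=1
After 9 (forward): cur=W back=3 fwd=0
After 10 (visit(K)): cur=K back=4 fwd=0
After 11 (visit(C)): cur=C back=5 fwd=0

C 5 0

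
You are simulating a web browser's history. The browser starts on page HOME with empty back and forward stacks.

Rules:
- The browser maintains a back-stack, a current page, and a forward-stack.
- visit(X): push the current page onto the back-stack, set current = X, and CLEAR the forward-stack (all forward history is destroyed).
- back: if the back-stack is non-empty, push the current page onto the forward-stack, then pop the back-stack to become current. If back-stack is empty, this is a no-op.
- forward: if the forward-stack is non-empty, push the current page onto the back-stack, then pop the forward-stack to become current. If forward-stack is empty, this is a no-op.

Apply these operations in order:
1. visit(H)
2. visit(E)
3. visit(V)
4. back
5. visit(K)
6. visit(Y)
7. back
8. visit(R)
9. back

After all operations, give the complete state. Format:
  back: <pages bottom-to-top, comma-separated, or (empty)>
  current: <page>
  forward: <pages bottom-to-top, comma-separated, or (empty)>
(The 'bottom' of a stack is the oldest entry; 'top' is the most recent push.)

After 1 (visit(H)): cur=H back=1 fwd=0
After 2 (visit(E)): cur=E back=2 fwd=0
After 3 (visit(V)): cur=V back=3 fwd=0
After 4 (back): cur=E back=2 fwd=1
After 5 (visit(K)): cur=K back=3 fwd=0
After 6 (visit(Y)): cur=Y back=4 fwd=0
After 7 (back): cur=K back=3 fwd=1
After 8 (visit(R)): cur=R back=4 fwd=0
After 9 (back): cur=K back=3 fwd=1

Answer: back: HOME,H,E
current: K
forward: R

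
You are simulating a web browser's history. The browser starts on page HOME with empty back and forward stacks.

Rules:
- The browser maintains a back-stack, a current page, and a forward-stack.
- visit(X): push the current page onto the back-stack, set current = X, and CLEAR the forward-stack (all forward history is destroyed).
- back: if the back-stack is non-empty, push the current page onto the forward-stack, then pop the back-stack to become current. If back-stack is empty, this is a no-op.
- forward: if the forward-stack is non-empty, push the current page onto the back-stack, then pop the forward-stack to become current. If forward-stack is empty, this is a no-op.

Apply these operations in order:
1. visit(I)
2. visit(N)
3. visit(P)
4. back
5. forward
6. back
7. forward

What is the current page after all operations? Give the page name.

After 1 (visit(I)): cur=I back=1 fwd=0
After 2 (visit(N)): cur=N back=2 fwd=0
After 3 (visit(P)): cur=P back=3 fwd=0
After 4 (back): cur=N back=2 fwd=1
After 5 (forward): cur=P back=3 fwd=0
After 6 (back): cur=N back=2 fwd=1
After 7 (forward): cur=P back=3 fwd=0

Answer: P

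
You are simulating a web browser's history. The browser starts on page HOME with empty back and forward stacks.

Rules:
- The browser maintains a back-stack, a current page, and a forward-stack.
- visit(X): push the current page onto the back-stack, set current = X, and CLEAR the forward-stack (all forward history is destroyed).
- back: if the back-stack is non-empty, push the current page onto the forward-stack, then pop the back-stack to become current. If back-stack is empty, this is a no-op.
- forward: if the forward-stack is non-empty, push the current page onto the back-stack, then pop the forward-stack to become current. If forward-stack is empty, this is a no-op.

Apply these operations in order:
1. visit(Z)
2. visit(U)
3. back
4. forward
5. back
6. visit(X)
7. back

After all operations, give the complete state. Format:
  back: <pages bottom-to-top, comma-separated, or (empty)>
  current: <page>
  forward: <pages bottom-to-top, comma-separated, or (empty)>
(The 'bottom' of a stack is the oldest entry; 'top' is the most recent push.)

Answer: back: HOME
current: Z
forward: X

Derivation:
After 1 (visit(Z)): cur=Z back=1 fwd=0
After 2 (visit(U)): cur=U back=2 fwd=0
After 3 (back): cur=Z back=1 fwd=1
After 4 (forward): cur=U back=2 fwd=0
After 5 (back): cur=Z back=1 fwd=1
After 6 (visit(X)): cur=X back=2 fwd=0
After 7 (back): cur=Z back=1 fwd=1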